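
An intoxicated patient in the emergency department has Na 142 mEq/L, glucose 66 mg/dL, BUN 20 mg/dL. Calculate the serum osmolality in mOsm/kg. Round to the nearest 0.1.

294.8 mOsm/kg

Calculated osmolality = 2·Na + glucose/18 + BUN/2.8
= 2·142 + 66/18 + 20/2.8
= 284 + 3.67 + 7.14
= 294.81 mOsm/kg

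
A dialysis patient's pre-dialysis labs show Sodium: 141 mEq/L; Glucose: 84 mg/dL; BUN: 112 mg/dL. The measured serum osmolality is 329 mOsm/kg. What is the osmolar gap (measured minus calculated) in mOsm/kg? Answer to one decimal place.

2.3 mOsm/kg

Calculated osmolality = 2·Na + glucose/18 + BUN/2.8
= 2·141 + 84/18 + 112/2.8
= 282 + 4.67 + 40
= 326.67 mOsm/kg ≈ 326.7 mOsm/kg
Osmolar gap = measured − calculated = 329 − 326.7 = 2.3 mOsm/kg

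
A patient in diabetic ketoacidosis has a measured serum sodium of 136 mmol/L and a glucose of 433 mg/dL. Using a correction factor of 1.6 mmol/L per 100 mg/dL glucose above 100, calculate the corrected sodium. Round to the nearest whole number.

141 mmol/L

Corrected Na = measured Na + 1.6 · (glucose − 100)/100
= 136 + 1.6 · (433 − 100)/100
= 136 + 5.3
= 141.3 mmol/L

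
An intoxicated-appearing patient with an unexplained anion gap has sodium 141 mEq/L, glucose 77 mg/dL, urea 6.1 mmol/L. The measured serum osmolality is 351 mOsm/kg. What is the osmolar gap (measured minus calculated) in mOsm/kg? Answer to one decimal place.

58.6 mOsm/kg

Calculated osmolality = 2·Na + glucose/18 + urea
= 2·141 + 77/18 + 6.1
= 282 + 4.28 + 6.10
= 292.38 mOsm/kg ≈ 292.4 mOsm/kg
Osmolar gap = measured − calculated = 351 − 292.4 = 58.6 mOsm/kg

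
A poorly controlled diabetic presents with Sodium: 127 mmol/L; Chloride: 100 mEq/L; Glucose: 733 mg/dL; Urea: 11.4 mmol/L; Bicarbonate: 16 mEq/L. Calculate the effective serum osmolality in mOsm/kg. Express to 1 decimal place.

294.7 mOsm/kg

Effective osmolality excludes urea (freely permeant across cell membranes):
2·Na + glucose/18
= 2·127 + 733/18
= 254 + 40.72
= 294.72 mOsm/kg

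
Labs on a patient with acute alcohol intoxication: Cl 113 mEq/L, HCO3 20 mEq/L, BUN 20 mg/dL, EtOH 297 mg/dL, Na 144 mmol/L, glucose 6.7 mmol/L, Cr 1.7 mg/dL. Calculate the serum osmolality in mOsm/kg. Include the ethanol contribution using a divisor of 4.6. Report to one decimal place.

366.4 mOsm/kg

Calculated osmolality = 2·Na + glucose + BUN/2.8 + ethanol/4.6
= 2·144 + 6.7 + 20/2.8 + 297/4.6
= 288 + 6.70 + 7.14 + 64.57
= 366.41 mOsm/kg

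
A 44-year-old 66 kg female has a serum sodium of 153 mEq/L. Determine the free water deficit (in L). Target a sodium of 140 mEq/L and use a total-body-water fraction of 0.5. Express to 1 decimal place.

TBW = 0.5 · 66 = 33 L
Free water deficit = TBW · (Na/140 − 1)
= 33 · (153/140 − 1)
= 33 · 0.0929
= 3.07 L

3.1 L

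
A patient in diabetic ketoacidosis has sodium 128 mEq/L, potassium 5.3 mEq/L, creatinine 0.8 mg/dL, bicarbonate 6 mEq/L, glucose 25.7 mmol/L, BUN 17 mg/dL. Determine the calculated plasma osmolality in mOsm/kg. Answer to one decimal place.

287.8 mOsm/kg

Calculated osmolality = 2·Na + glucose + BUN/2.8
= 2·128 + 25.7 + 17/2.8
= 256 + 25.70 + 6.07
= 287.77 mOsm/kg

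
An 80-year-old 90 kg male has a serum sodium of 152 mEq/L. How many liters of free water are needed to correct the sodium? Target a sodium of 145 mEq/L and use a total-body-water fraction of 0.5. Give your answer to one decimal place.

TBW = 0.5 · 90 = 45 L
Free water deficit = TBW · (Na/145 − 1)
= 45 · (152/145 − 1)
= 45 · 0.0483
= 2.17 L

2.2 L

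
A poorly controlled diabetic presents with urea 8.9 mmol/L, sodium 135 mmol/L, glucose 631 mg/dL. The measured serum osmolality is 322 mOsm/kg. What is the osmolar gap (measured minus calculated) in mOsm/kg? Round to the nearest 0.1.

Calculated osmolality = 2·Na + glucose/18 + urea
= 2·135 + 631/18 + 8.9
= 270 + 35.06 + 8.90
= 313.96 mOsm/kg ≈ 314.0 mOsm/kg
Osmolar gap = measured − calculated = 322 − 314.0 = 8.0 mOsm/kg

8.0 mOsm/kg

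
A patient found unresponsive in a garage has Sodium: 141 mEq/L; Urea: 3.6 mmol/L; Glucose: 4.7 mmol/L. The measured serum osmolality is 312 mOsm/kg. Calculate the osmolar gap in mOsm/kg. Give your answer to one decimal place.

21.7 mOsm/kg

Calculated osmolality = 2·Na + glucose + urea
= 2·141 + 4.7 + 3.6
= 282 + 4.70 + 3.60
= 290.3 mOsm/kg ≈ 290.3 mOsm/kg
Osmolar gap = measured − calculated = 312 − 290.3 = 21.7 mOsm/kg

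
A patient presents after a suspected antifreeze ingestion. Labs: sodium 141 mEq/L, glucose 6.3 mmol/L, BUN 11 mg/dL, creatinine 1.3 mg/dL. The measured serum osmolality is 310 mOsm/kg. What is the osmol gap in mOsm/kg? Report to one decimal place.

17.8 mOsm/kg

Calculated osmolality = 2·Na + glucose + BUN/2.8
= 2·141 + 6.3 + 11/2.8
= 282 + 6.30 + 3.93
= 292.23 mOsm/kg ≈ 292.2 mOsm/kg
Osmolar gap = measured − calculated = 310 − 292.2 = 17.8 mOsm/kg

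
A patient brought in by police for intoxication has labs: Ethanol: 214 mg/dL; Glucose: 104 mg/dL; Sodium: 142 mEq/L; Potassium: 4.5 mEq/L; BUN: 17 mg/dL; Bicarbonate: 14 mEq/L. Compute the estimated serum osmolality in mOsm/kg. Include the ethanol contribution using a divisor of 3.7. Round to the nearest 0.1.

Calculated osmolality = 2·Na + glucose/18 + BUN/2.8 + ethanol/3.7
= 2·142 + 104/18 + 17/2.8 + 214/3.7
= 284 + 5.78 + 6.07 + 57.84
= 353.69 mOsm/kg

353.7 mOsm/kg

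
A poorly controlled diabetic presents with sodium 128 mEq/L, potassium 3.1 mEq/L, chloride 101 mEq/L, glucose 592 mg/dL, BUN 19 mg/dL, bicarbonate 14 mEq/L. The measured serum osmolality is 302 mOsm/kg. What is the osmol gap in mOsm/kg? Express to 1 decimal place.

6.3 mOsm/kg

Calculated osmolality = 2·Na + glucose/18 + BUN/2.8
= 2·128 + 592/18 + 19/2.8
= 256 + 32.89 + 6.79
= 295.68 mOsm/kg ≈ 295.7 mOsm/kg
Osmolar gap = measured − calculated = 302 − 295.7 = 6.3 mOsm/kg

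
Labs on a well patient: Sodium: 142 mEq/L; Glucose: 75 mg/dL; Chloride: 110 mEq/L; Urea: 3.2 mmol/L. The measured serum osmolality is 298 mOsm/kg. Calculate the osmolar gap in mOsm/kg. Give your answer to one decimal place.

6.6 mOsm/kg

Calculated osmolality = 2·Na + glucose/18 + urea
= 2·142 + 75/18 + 3.2
= 284 + 4.17 + 3.20
= 291.37 mOsm/kg ≈ 291.4 mOsm/kg
Osmolar gap = measured − calculated = 298 − 291.4 = 6.6 mOsm/kg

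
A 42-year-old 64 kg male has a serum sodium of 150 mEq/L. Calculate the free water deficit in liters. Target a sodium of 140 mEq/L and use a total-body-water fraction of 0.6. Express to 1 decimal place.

2.7 L

TBW = 0.6 · 64 = 38.4 L
Free water deficit = TBW · (Na/140 − 1)
= 38.4 · (150/140 − 1)
= 38.4 · 0.0714
= 2.74 L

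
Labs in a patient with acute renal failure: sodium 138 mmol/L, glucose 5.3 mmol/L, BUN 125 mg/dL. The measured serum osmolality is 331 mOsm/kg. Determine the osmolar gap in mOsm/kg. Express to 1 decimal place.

5.1 mOsm/kg

Calculated osmolality = 2·Na + glucose + BUN/2.8
= 2·138 + 5.3 + 125/2.8
= 276 + 5.30 + 44.64
= 325.94 mOsm/kg ≈ 325.9 mOsm/kg
Osmolar gap = measured − calculated = 331 − 325.9 = 5.1 mOsm/kg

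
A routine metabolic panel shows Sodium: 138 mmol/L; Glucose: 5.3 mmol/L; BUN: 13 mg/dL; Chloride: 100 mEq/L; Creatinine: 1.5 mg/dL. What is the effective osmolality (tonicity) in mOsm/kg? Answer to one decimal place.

Effective osmolality excludes urea (freely permeant across cell membranes):
2·Na + glucose
= 2·138 + 5.3
= 276 + 5.3
= 281.3 mOsm/kg

281.3 mOsm/kg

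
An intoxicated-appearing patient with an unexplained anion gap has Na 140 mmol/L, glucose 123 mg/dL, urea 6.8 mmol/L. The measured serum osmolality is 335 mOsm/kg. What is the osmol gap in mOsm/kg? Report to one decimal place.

41.4 mOsm/kg

Calculated osmolality = 2·Na + glucose/18 + urea
= 2·140 + 123/18 + 6.8
= 280 + 6.83 + 6.80
= 293.63 mOsm/kg ≈ 293.6 mOsm/kg
Osmolar gap = measured − calculated = 335 − 293.6 = 41.4 mOsm/kg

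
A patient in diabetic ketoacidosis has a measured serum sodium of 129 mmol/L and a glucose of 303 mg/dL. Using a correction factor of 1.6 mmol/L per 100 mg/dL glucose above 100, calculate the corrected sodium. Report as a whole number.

132 mmol/L

Corrected Na = measured Na + 1.6 · (glucose − 100)/100
= 129 + 1.6 · (303 − 100)/100
= 129 + 3.2
= 132.2 mmol/L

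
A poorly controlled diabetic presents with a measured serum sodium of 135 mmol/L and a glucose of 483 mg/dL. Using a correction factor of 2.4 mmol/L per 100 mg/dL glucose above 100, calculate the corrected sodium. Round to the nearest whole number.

Corrected Na = measured Na + 2.4 · (glucose − 100)/100
= 135 + 2.4 · (483 − 100)/100
= 135 + 9.2
= 144.2 mmol/L

144 mmol/L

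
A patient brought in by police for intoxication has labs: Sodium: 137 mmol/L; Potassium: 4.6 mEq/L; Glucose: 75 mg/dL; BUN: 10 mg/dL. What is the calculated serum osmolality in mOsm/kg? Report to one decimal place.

Calculated osmolality = 2·Na + glucose/18 + BUN/2.8
= 2·137 + 75/18 + 10/2.8
= 274 + 4.17 + 3.57
= 281.74 mOsm/kg

281.7 mOsm/kg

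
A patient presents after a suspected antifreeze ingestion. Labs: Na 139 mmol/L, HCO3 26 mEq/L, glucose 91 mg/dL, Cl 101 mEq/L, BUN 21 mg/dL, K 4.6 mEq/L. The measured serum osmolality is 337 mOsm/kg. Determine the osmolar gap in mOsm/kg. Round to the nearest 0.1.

46.4 mOsm/kg

Calculated osmolality = 2·Na + glucose/18 + BUN/2.8
= 2·139 + 91/18 + 21/2.8
= 278 + 5.06 + 7.50
= 290.56 mOsm/kg ≈ 290.6 mOsm/kg
Osmolar gap = measured − calculated = 337 − 290.6 = 46.4 mOsm/kg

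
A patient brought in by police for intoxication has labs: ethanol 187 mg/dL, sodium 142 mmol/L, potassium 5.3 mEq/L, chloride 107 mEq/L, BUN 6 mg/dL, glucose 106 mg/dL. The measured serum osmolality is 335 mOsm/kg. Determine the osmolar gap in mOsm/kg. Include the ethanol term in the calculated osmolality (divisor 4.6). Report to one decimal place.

Calculated osmolality = 2·Na + glucose/18 + BUN/2.8 + ethanol/4.6
= 2·142 + 106/18 + 6/2.8 + 187/4.6
= 284 + 5.89 + 2.14 + 40.65
= 332.68 mOsm/kg ≈ 332.7 mOsm/kg
Osmolar gap = measured − calculated = 335 − 332.7 = 2.3 mOsm/kg

2.3 mOsm/kg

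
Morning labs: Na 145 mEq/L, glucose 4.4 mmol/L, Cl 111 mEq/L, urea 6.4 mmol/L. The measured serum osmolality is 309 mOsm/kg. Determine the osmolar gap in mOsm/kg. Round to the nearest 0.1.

8.2 mOsm/kg

Calculated osmolality = 2·Na + glucose + urea
= 2·145 + 4.4 + 6.4
= 290 + 4.40 + 6.40
= 300.8 mOsm/kg ≈ 300.8 mOsm/kg
Osmolar gap = measured − calculated = 309 − 300.8 = 8.2 mOsm/kg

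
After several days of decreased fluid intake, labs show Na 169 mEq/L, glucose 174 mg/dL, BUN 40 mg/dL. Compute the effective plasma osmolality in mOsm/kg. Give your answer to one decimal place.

347.7 mOsm/kg

Effective osmolality excludes urea (freely permeant across cell membranes):
2·Na + glucose/18
= 2·169 + 174/18
= 338 + 9.67
= 347.67 mOsm/kg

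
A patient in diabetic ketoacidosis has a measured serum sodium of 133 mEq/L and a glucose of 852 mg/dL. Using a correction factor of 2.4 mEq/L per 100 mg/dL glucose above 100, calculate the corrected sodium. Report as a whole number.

Corrected Na = measured Na + 2.4 · (glucose − 100)/100
= 133 + 2.4 · (852 − 100)/100
= 133 + 18
= 151 mEq/L

151 mEq/L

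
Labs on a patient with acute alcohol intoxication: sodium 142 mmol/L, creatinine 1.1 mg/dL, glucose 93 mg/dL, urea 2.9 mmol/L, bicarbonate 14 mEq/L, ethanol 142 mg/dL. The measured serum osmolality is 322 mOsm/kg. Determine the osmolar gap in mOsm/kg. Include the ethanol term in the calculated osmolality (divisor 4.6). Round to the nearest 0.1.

Calculated osmolality = 2·Na + glucose/18 + urea + ethanol/4.6
= 2·142 + 93/18 + 2.9 + 142/4.6
= 284 + 5.17 + 2.90 + 30.87
= 322.94 mOsm/kg ≈ 322.9 mOsm/kg
Osmolar gap = measured − calculated = 322 − 322.9 = -0.9 mOsm/kg

-0.9 mOsm/kg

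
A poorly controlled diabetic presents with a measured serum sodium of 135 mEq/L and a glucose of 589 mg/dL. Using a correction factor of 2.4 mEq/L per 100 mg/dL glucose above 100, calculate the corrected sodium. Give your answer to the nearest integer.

147 mEq/L

Corrected Na = measured Na + 2.4 · (glucose − 100)/100
= 135 + 2.4 · (589 − 100)/100
= 135 + 11.7
= 146.7 mEq/L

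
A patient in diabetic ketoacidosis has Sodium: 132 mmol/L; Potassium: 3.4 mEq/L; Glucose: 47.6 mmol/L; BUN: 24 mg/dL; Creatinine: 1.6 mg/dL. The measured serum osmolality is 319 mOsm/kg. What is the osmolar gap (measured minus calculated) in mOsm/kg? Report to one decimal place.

-1.2 mOsm/kg

Calculated osmolality = 2·Na + glucose + BUN/2.8
= 2·132 + 47.6 + 24/2.8
= 264 + 47.60 + 8.57
= 320.17 mOsm/kg ≈ 320.2 mOsm/kg
Osmolar gap = measured − calculated = 319 − 320.2 = -1.2 mOsm/kg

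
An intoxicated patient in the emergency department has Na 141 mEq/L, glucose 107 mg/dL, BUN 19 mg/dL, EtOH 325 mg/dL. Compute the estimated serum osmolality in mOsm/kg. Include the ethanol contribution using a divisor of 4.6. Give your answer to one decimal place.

Calculated osmolality = 2·Na + glucose/18 + BUN/2.8 + ethanol/4.6
= 2·141 + 107/18 + 19/2.8 + 325/4.6
= 282 + 5.94 + 6.79 + 70.65
= 365.38 mOsm/kg

365.4 mOsm/kg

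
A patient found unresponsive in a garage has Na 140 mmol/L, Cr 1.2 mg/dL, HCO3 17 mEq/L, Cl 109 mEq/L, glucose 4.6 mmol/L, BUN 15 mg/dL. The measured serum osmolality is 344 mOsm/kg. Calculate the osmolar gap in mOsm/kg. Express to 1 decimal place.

54.0 mOsm/kg

Calculated osmolality = 2·Na + glucose + BUN/2.8
= 2·140 + 4.6 + 15/2.8
= 280 + 4.60 + 5.36
= 289.96 mOsm/kg ≈ 290.0 mOsm/kg
Osmolar gap = measured − calculated = 344 − 290.0 = 54.0 mOsm/kg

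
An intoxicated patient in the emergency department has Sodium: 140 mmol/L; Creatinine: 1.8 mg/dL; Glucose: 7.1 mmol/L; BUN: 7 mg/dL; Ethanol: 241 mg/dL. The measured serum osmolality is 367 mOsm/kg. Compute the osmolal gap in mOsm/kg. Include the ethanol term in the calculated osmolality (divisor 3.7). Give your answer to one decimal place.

Calculated osmolality = 2·Na + glucose + BUN/2.8 + ethanol/3.7
= 2·140 + 7.1 + 7/2.8 + 241/3.7
= 280 + 7.10 + 2.50 + 65.14
= 354.74 mOsm/kg ≈ 354.7 mOsm/kg
Osmolar gap = measured − calculated = 367 − 354.7 = 12.3 mOsm/kg

12.3 mOsm/kg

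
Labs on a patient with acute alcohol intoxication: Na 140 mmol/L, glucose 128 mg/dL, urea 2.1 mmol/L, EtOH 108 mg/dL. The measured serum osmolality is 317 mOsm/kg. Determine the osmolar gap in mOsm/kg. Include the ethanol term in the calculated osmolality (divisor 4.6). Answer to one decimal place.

4.3 mOsm/kg

Calculated osmolality = 2·Na + glucose/18 + urea + ethanol/4.6
= 2·140 + 128/18 + 2.1 + 108/4.6
= 280 + 7.11 + 2.10 + 23.48
= 312.69 mOsm/kg ≈ 312.7 mOsm/kg
Osmolar gap = measured − calculated = 317 − 312.7 = 4.3 mOsm/kg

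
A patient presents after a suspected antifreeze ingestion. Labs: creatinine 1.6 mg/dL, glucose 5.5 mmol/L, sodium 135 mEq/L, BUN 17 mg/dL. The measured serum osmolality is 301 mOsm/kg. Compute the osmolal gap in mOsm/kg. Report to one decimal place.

19.4 mOsm/kg

Calculated osmolality = 2·Na + glucose + BUN/2.8
= 2·135 + 5.5 + 17/2.8
= 270 + 5.50 + 6.07
= 281.57 mOsm/kg ≈ 281.6 mOsm/kg
Osmolar gap = measured − calculated = 301 − 281.6 = 19.4 mOsm/kg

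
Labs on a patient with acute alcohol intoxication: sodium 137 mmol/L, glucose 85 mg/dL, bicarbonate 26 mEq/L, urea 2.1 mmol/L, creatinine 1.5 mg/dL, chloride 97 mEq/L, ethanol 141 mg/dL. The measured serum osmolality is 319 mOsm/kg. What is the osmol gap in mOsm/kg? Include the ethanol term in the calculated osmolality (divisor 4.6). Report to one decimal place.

Calculated osmolality = 2·Na + glucose/18 + urea + ethanol/4.6
= 2·137 + 85/18 + 2.1 + 141/4.6
= 274 + 4.72 + 2.10 + 30.65
= 311.47 mOsm/kg ≈ 311.5 mOsm/kg
Osmolar gap = measured − calculated = 319 − 311.5 = 7.5 mOsm/kg

7.5 mOsm/kg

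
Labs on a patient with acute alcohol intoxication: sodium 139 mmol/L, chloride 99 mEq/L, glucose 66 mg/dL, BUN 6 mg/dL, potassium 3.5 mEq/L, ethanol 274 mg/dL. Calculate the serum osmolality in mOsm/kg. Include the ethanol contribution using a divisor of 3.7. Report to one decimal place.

Calculated osmolality = 2·Na + glucose/18 + BUN/2.8 + ethanol/3.7
= 2·139 + 66/18 + 6/2.8 + 274/3.7
= 278 + 3.67 + 2.14 + 74.05
= 357.86 mOsm/kg

357.9 mOsm/kg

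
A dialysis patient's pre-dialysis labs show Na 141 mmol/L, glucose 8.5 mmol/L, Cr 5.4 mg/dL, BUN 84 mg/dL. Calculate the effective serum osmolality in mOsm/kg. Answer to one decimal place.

290.5 mOsm/kg

Effective osmolality excludes urea (freely permeant across cell membranes):
2·Na + glucose
= 2·141 + 8.5
= 282 + 8.5
= 290.5 mOsm/kg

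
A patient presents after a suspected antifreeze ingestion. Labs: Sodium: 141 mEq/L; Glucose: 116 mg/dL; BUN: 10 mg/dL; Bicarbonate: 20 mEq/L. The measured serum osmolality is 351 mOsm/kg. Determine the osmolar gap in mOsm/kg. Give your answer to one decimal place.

59.0 mOsm/kg

Calculated osmolality = 2·Na + glucose/18 + BUN/2.8
= 2·141 + 116/18 + 10/2.8
= 282 + 6.44 + 3.57
= 292.01 mOsm/kg ≈ 292.0 mOsm/kg
Osmolar gap = measured − calculated = 351 − 292.0 = 59.0 mOsm/kg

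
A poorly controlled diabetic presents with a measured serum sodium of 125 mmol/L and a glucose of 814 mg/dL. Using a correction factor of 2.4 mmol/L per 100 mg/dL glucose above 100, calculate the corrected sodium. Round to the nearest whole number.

142 mmol/L

Corrected Na = measured Na + 2.4 · (glucose − 100)/100
= 125 + 2.4 · (814 − 100)/100
= 125 + 17.1
= 142.1 mmol/L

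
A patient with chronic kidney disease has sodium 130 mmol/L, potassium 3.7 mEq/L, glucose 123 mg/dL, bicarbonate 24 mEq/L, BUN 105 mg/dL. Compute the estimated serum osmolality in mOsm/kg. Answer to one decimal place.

304.3 mOsm/kg

Calculated osmolality = 2·Na + glucose/18 + BUN/2.8
= 2·130 + 123/18 + 105/2.8
= 260 + 6.83 + 37.50
= 304.33 mOsm/kg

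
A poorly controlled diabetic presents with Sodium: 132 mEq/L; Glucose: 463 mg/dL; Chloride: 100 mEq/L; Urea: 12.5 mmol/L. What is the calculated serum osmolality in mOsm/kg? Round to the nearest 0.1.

302.2 mOsm/kg

Calculated osmolality = 2·Na + glucose/18 + urea
= 2·132 + 463/18 + 12.5
= 264 + 25.72 + 12.50
= 302.22 mOsm/kg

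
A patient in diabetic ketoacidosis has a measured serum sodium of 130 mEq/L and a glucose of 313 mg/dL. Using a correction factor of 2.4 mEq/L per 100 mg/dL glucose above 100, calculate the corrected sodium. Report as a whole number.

135 mEq/L

Corrected Na = measured Na + 2.4 · (glucose − 100)/100
= 130 + 2.4 · (313 − 100)/100
= 130 + 5.1
= 135.1 mEq/L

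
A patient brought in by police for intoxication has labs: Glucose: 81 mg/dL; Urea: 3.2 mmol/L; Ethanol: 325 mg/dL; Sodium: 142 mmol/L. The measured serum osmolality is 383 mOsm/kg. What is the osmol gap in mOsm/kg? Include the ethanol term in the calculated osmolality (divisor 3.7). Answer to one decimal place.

Calculated osmolality = 2·Na + glucose/18 + urea + ethanol/3.7
= 2·142 + 81/18 + 3.2 + 325/3.7
= 284 + 4.50 + 3.20 + 87.84
= 379.54 mOsm/kg ≈ 379.5 mOsm/kg
Osmolar gap = measured − calculated = 383 − 379.5 = 3.5 mOsm/kg

3.5 mOsm/kg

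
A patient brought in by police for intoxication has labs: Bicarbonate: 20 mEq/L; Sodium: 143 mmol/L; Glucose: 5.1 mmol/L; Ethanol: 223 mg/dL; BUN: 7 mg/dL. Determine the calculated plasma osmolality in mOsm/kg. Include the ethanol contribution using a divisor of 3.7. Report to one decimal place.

353.9 mOsm/kg

Calculated osmolality = 2·Na + glucose + BUN/2.8 + ethanol/3.7
= 2·143 + 5.1 + 7/2.8 + 223/3.7
= 286 + 5.10 + 2.50 + 60.27
= 353.87 mOsm/kg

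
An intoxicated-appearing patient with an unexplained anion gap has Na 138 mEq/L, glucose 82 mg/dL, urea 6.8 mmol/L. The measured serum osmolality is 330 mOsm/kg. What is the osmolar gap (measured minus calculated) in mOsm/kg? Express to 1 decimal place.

Calculated osmolality = 2·Na + glucose/18 + urea
= 2·138 + 82/18 + 6.8
= 276 + 4.56 + 6.80
= 287.36 mOsm/kg ≈ 287.4 mOsm/kg
Osmolar gap = measured − calculated = 330 − 287.4 = 42.6 mOsm/kg

42.6 mOsm/kg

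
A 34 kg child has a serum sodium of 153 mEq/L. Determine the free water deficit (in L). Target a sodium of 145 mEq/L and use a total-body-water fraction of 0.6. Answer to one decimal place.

TBW = 0.6 · 34 = 20.4 L
Free water deficit = TBW · (Na/145 − 1)
= 20.4 · (153/145 − 1)
= 20.4 · 0.0552
= 1.13 L

1.1 L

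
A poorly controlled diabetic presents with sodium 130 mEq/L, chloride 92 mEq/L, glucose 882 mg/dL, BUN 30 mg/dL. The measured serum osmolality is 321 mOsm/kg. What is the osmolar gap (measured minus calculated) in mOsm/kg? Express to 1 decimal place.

1.3 mOsm/kg

Calculated osmolality = 2·Na + glucose/18 + BUN/2.8
= 2·130 + 882/18 + 30/2.8
= 260 + 49 + 10.71
= 319.71 mOsm/kg ≈ 319.7 mOsm/kg
Osmolar gap = measured − calculated = 321 − 319.7 = 1.3 mOsm/kg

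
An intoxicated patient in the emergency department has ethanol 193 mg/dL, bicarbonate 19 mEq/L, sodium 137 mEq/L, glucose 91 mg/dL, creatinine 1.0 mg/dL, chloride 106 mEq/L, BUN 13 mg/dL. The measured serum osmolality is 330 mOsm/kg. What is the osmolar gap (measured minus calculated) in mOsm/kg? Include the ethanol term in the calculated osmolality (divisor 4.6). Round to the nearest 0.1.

4.3 mOsm/kg

Calculated osmolality = 2·Na + glucose/18 + BUN/2.8 + ethanol/4.6
= 2·137 + 91/18 + 13/2.8 + 193/4.6
= 274 + 5.06 + 4.64 + 41.96
= 325.66 mOsm/kg ≈ 325.7 mOsm/kg
Osmolar gap = measured − calculated = 330 − 325.7 = 4.3 mOsm/kg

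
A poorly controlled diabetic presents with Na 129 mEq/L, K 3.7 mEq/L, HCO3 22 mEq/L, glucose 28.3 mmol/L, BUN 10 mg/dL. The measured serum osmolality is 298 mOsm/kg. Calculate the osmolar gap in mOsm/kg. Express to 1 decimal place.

Calculated osmolality = 2·Na + glucose + BUN/2.8
= 2·129 + 28.3 + 10/2.8
= 258 + 28.30 + 3.57
= 289.87 mOsm/kg ≈ 289.9 mOsm/kg
Osmolar gap = measured − calculated = 298 − 289.9 = 8.1 mOsm/kg

8.1 mOsm/kg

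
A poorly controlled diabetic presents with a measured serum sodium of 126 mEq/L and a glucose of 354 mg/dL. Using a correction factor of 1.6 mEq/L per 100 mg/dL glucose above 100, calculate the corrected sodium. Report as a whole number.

130 mEq/L

Corrected Na = measured Na + 1.6 · (glucose − 100)/100
= 126 + 1.6 · (354 − 100)/100
= 126 + 4.1
= 130.1 mEq/L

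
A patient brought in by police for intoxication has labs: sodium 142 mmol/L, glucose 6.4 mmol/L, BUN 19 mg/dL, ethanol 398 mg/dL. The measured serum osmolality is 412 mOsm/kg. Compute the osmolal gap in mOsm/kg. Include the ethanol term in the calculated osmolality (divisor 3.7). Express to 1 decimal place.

7.2 mOsm/kg

Calculated osmolality = 2·Na + glucose + BUN/2.8 + ethanol/3.7
= 2·142 + 6.4 + 19/2.8 + 398/3.7
= 284 + 6.40 + 6.79 + 107.57
= 404.76 mOsm/kg ≈ 404.8 mOsm/kg
Osmolar gap = measured − calculated = 412 − 404.8 = 7.2 mOsm/kg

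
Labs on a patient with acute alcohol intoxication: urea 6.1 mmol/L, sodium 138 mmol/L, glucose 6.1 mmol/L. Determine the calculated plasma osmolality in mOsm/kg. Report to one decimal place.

288.2 mOsm/kg

Calculated osmolality = 2·Na + glucose + urea
= 2·138 + 6.1 + 6.1
= 276 + 6.10 + 6.10
= 288.2 mOsm/kg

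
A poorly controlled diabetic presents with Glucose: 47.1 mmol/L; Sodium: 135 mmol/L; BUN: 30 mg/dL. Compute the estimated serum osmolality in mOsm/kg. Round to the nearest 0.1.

327.8 mOsm/kg

Calculated osmolality = 2·Na + glucose + BUN/2.8
= 2·135 + 47.1 + 30/2.8
= 270 + 47.10 + 10.71
= 327.81 mOsm/kg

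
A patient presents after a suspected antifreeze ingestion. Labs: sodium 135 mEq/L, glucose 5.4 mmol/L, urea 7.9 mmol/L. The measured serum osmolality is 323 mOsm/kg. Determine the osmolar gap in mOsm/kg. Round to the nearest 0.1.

39.7 mOsm/kg

Calculated osmolality = 2·Na + glucose + urea
= 2·135 + 5.4 + 7.9
= 270 + 5.40 + 7.90
= 283.3 mOsm/kg ≈ 283.3 mOsm/kg
Osmolar gap = measured − calculated = 323 − 283.3 = 39.7 mOsm/kg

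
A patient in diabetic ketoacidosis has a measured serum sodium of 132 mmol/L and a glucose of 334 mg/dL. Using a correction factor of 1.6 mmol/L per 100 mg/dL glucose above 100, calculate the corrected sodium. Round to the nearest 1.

Corrected Na = measured Na + 1.6 · (glucose − 100)/100
= 132 + 1.6 · (334 − 100)/100
= 132 + 3.7
= 135.7 mmol/L

136 mmol/L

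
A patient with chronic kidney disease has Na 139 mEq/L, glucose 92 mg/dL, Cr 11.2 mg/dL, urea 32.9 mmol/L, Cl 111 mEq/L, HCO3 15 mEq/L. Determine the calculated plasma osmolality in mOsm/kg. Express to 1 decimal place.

Calculated osmolality = 2·Na + glucose/18 + urea
= 2·139 + 92/18 + 32.9
= 278 + 5.11 + 32.90
= 316.01 mOsm/kg

316.0 mOsm/kg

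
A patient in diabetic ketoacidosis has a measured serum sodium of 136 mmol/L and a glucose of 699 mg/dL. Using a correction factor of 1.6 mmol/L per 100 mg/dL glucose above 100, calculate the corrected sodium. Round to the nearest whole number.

146 mmol/L

Corrected Na = measured Na + 1.6 · (glucose − 100)/100
= 136 + 1.6 · (699 − 100)/100
= 136 + 9.6
= 145.6 mmol/L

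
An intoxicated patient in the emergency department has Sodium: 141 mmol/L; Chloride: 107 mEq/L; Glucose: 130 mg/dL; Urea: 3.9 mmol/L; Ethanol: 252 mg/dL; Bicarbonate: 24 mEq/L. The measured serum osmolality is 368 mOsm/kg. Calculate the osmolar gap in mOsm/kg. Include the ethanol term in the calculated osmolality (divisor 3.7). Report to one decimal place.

6.8 mOsm/kg

Calculated osmolality = 2·Na + glucose/18 + urea + ethanol/3.7
= 2·141 + 130/18 + 3.9 + 252/3.7
= 282 + 7.22 + 3.90 + 68.11
= 361.23 mOsm/kg ≈ 361.2 mOsm/kg
Osmolar gap = measured − calculated = 368 − 361.2 = 6.8 mOsm/kg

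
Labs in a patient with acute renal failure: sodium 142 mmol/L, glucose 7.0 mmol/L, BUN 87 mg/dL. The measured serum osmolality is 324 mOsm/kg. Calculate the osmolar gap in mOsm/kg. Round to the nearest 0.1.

Calculated osmolality = 2·Na + glucose + BUN/2.8
= 2·142 + 7 + 87/2.8
= 284 + 7 + 31.07
= 322.07 mOsm/kg ≈ 322.1 mOsm/kg
Osmolar gap = measured − calculated = 324 − 322.1 = 1.9 mOsm/kg

1.9 mOsm/kg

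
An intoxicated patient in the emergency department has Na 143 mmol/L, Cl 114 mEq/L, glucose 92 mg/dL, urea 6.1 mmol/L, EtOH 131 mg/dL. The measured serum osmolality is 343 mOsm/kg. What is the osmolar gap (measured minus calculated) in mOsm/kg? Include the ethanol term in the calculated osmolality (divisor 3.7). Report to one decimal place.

Calculated osmolality = 2·Na + glucose/18 + urea + ethanol/3.7
= 2·143 + 92/18 + 6.1 + 131/3.7
= 286 + 5.11 + 6.10 + 35.41
= 332.62 mOsm/kg ≈ 332.6 mOsm/kg
Osmolar gap = measured − calculated = 343 − 332.6 = 10.4 mOsm/kg

10.4 mOsm/kg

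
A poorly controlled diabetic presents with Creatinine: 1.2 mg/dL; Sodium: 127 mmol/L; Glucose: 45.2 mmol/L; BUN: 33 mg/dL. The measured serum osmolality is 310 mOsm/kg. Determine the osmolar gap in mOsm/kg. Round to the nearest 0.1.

-1.0 mOsm/kg

Calculated osmolality = 2·Na + glucose + BUN/2.8
= 2·127 + 45.2 + 33/2.8
= 254 + 45.20 + 11.79
= 310.99 mOsm/kg ≈ 311.0 mOsm/kg
Osmolar gap = measured − calculated = 310 − 311.0 = -1.0 mOsm/kg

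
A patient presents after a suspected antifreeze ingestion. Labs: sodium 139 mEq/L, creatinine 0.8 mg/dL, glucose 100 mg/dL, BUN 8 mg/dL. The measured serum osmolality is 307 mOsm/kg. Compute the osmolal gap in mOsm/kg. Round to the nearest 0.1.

20.6 mOsm/kg

Calculated osmolality = 2·Na + glucose/18 + BUN/2.8
= 2·139 + 100/18 + 8/2.8
= 278 + 5.56 + 2.86
= 286.42 mOsm/kg ≈ 286.4 mOsm/kg
Osmolar gap = measured − calculated = 307 − 286.4 = 20.6 mOsm/kg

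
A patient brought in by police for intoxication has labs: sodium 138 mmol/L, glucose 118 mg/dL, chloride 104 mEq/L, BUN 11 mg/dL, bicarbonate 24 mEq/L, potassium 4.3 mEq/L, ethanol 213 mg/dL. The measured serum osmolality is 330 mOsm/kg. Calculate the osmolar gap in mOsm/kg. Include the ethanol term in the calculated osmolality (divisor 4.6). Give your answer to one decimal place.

Calculated osmolality = 2·Na + glucose/18 + BUN/2.8 + ethanol/4.6
= 2·138 + 118/18 + 11/2.8 + 213/4.6
= 276 + 6.56 + 3.93 + 46.30
= 332.79 mOsm/kg ≈ 332.8 mOsm/kg
Osmolar gap = measured − calculated = 330 − 332.8 = -2.8 mOsm/kg

-2.8 mOsm/kg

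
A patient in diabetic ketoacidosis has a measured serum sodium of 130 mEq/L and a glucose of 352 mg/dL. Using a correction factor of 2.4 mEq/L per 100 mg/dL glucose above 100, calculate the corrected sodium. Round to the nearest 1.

136 mEq/L

Corrected Na = measured Na + 2.4 · (glucose − 100)/100
= 130 + 2.4 · (352 − 100)/100
= 130 + 6
= 136 mEq/L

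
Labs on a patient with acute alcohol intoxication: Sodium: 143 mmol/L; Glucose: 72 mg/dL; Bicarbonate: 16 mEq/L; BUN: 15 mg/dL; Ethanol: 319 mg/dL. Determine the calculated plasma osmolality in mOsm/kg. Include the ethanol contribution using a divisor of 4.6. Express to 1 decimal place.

364.7 mOsm/kg

Calculated osmolality = 2·Na + glucose/18 + BUN/2.8 + ethanol/4.6
= 2·143 + 72/18 + 15/2.8 + 319/4.6
= 286 + 4 + 5.36 + 69.35
= 364.71 mOsm/kg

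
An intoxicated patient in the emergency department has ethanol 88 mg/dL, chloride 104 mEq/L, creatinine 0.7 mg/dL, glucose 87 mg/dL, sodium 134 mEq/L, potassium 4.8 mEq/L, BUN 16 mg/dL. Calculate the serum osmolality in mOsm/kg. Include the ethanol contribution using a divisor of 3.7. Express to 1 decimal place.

302.3 mOsm/kg

Calculated osmolality = 2·Na + glucose/18 + BUN/2.8 + ethanol/3.7
= 2·134 + 87/18 + 16/2.8 + 88/3.7
= 268 + 4.83 + 5.71 + 23.78
= 302.32 mOsm/kg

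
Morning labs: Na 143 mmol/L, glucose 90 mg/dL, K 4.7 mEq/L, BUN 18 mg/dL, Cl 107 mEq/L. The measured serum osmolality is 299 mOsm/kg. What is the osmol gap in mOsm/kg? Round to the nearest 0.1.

1.6 mOsm/kg

Calculated osmolality = 2·Na + glucose/18 + BUN/2.8
= 2·143 + 90/18 + 18/2.8
= 286 + 5 + 6.43
= 297.43 mOsm/kg ≈ 297.4 mOsm/kg
Osmolar gap = measured − calculated = 299 − 297.4 = 1.6 mOsm/kg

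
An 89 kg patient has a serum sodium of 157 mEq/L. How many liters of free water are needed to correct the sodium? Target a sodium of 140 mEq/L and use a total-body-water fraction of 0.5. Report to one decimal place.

TBW = 0.5 · 89 = 44.5 L
Free water deficit = TBW · (Na/140 − 1)
= 44.5 · (157/140 − 1)
= 44.5 · 0.1214
= 5.4 L

5.4 L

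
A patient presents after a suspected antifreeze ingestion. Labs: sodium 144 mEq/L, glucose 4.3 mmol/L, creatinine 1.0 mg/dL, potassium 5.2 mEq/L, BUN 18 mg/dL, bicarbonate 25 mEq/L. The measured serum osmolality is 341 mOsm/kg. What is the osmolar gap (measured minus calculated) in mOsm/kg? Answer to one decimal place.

Calculated osmolality = 2·Na + glucose + BUN/2.8
= 2·144 + 4.3 + 18/2.8
= 288 + 4.30 + 6.43
= 298.73 mOsm/kg ≈ 298.7 mOsm/kg
Osmolar gap = measured − calculated = 341 − 298.7 = 42.3 mOsm/kg

42.3 mOsm/kg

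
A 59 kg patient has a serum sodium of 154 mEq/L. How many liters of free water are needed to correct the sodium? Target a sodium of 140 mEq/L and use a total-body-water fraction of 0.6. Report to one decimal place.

TBW = 0.6 · 59 = 35.4 L
Free water deficit = TBW · (Na/140 − 1)
= 35.4 · (154/140 − 1)
= 35.4 · 0.1
= 3.54 L

3.5 L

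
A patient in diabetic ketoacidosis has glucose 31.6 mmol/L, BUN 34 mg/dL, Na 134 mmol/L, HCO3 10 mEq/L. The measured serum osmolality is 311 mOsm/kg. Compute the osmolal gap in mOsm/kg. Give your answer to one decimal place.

-0.7 mOsm/kg

Calculated osmolality = 2·Na + glucose + BUN/2.8
= 2·134 + 31.6 + 34/2.8
= 268 + 31.60 + 12.14
= 311.74 mOsm/kg ≈ 311.7 mOsm/kg
Osmolar gap = measured − calculated = 311 − 311.7 = -0.7 mOsm/kg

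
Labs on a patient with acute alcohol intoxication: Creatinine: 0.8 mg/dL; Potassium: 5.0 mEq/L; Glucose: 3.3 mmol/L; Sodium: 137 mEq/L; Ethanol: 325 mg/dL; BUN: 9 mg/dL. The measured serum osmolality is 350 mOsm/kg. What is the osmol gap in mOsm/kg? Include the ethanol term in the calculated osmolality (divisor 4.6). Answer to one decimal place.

-1.2 mOsm/kg

Calculated osmolality = 2·Na + glucose + BUN/2.8 + ethanol/4.6
= 2·137 + 3.3 + 9/2.8 + 325/4.6
= 274 + 3.30 + 3.21 + 70.65
= 351.16 mOsm/kg ≈ 351.2 mOsm/kg
Osmolar gap = measured − calculated = 350 − 351.2 = -1.2 mOsm/kg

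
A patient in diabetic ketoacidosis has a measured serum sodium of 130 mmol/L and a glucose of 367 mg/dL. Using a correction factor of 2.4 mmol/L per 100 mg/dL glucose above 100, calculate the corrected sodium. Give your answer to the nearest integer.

136 mmol/L

Corrected Na = measured Na + 2.4 · (glucose − 100)/100
= 130 + 2.4 · (367 − 100)/100
= 130 + 6.4
= 136.4 mmol/L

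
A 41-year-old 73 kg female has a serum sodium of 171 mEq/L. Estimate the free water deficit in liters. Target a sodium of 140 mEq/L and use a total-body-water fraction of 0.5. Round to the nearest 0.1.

TBW = 0.5 · 73 = 36.5 L
Free water deficit = TBW · (Na/140 − 1)
= 36.5 · (171/140 − 1)
= 36.5 · 0.2214
= 8.08 L

8.1 L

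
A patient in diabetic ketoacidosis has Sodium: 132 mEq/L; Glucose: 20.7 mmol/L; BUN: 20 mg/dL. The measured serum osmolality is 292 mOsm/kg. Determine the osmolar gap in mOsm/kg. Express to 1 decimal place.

0.2 mOsm/kg

Calculated osmolality = 2·Na + glucose + BUN/2.8
= 2·132 + 20.7 + 20/2.8
= 264 + 20.70 + 7.14
= 291.84 mOsm/kg ≈ 291.8 mOsm/kg
Osmolar gap = measured − calculated = 292 − 291.8 = 0.2 mOsm/kg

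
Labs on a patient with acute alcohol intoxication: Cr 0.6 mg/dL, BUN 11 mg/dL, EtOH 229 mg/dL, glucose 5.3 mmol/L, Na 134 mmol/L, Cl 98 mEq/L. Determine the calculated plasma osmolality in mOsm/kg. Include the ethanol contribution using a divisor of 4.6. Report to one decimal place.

327.0 mOsm/kg

Calculated osmolality = 2·Na + glucose + BUN/2.8 + ethanol/4.6
= 2·134 + 5.3 + 11/2.8 + 229/4.6
= 268 + 5.30 + 3.93 + 49.78
= 327.01 mOsm/kg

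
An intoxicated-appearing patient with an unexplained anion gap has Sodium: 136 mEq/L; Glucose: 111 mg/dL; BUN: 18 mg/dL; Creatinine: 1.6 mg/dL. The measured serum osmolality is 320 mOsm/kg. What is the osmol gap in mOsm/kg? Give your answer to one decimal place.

35.4 mOsm/kg

Calculated osmolality = 2·Na + glucose/18 + BUN/2.8
= 2·136 + 111/18 + 18/2.8
= 272 + 6.17 + 6.43
= 284.6 mOsm/kg ≈ 284.6 mOsm/kg
Osmolar gap = measured − calculated = 320 − 284.6 = 35.4 mOsm/kg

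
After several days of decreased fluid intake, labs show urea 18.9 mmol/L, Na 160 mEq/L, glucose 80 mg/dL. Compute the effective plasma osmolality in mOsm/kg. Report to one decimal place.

Effective osmolality excludes urea (freely permeant across cell membranes):
2·Na + glucose/18
= 2·160 + 80/18
= 320 + 4.44
= 324.44 mOsm/kg

324.4 mOsm/kg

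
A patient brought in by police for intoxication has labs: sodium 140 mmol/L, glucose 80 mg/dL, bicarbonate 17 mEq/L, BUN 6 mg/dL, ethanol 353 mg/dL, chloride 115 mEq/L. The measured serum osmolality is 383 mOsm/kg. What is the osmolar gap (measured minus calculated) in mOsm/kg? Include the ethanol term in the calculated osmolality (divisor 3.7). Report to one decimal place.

Calculated osmolality = 2·Na + glucose/18 + BUN/2.8 + ethanol/3.7
= 2·140 + 80/18 + 6/2.8 + 353/3.7
= 280 + 4.44 + 2.14 + 95.41
= 381.99 mOsm/kg ≈ 382.0 mOsm/kg
Osmolar gap = measured − calculated = 383 − 382.0 = 1.0 mOsm/kg

1.0 mOsm/kg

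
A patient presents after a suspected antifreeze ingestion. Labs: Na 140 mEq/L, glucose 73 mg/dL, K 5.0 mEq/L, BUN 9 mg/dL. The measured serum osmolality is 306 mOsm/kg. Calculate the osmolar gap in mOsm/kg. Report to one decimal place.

18.7 mOsm/kg

Calculated osmolality = 2·Na + glucose/18 + BUN/2.8
= 2·140 + 73/18 + 9/2.8
= 280 + 4.06 + 3.21
= 287.27 mOsm/kg ≈ 287.3 mOsm/kg
Osmolar gap = measured − calculated = 306 − 287.3 = 18.7 mOsm/kg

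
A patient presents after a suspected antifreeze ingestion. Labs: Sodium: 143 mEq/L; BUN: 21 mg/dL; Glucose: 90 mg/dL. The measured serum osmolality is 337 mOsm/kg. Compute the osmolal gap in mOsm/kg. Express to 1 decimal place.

38.5 mOsm/kg

Calculated osmolality = 2·Na + glucose/18 + BUN/2.8
= 2·143 + 90/18 + 21/2.8
= 286 + 5 + 7.50
= 298.5 mOsm/kg ≈ 298.5 mOsm/kg
Osmolar gap = measured − calculated = 337 − 298.5 = 38.5 mOsm/kg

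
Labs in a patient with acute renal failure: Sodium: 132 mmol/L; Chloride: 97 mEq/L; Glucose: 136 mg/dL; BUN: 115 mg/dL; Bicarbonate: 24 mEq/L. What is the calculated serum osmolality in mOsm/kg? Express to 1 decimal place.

Calculated osmolality = 2·Na + glucose/18 + BUN/2.8
= 2·132 + 136/18 + 115/2.8
= 264 + 7.56 + 41.07
= 312.63 mOsm/kg

312.6 mOsm/kg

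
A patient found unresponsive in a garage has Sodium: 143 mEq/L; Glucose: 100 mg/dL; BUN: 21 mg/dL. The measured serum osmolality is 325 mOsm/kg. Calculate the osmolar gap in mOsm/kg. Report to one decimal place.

Calculated osmolality = 2·Na + glucose/18 + BUN/2.8
= 2·143 + 100/18 + 21/2.8
= 286 + 5.56 + 7.50
= 299.06 mOsm/kg ≈ 299.1 mOsm/kg
Osmolar gap = measured − calculated = 325 − 299.1 = 25.9 mOsm/kg

25.9 mOsm/kg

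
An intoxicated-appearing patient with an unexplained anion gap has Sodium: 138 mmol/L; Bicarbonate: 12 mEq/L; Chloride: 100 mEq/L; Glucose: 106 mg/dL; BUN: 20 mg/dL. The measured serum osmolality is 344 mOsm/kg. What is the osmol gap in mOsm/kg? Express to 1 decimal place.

55.0 mOsm/kg

Calculated osmolality = 2·Na + glucose/18 + BUN/2.8
= 2·138 + 106/18 + 20/2.8
= 276 + 5.89 + 7.14
= 289.03 mOsm/kg ≈ 289.0 mOsm/kg
Osmolar gap = measured − calculated = 344 − 289.0 = 55.0 mOsm/kg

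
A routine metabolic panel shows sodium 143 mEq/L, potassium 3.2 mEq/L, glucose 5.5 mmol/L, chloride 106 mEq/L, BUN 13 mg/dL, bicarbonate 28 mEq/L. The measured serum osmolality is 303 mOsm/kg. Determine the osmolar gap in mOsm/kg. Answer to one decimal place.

6.9 mOsm/kg

Calculated osmolality = 2·Na + glucose + BUN/2.8
= 2·143 + 5.5 + 13/2.8
= 286 + 5.50 + 4.64
= 296.14 mOsm/kg ≈ 296.1 mOsm/kg
Osmolar gap = measured − calculated = 303 − 296.1 = 6.9 mOsm/kg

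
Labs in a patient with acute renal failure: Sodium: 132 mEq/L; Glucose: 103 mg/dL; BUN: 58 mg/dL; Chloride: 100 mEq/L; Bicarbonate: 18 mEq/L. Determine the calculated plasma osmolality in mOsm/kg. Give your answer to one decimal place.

290.4 mOsm/kg

Calculated osmolality = 2·Na + glucose/18 + BUN/2.8
= 2·132 + 103/18 + 58/2.8
= 264 + 5.72 + 20.71
= 290.43 mOsm/kg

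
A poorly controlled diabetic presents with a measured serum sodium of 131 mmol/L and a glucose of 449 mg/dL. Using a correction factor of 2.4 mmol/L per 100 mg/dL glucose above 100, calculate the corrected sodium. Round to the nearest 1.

Corrected Na = measured Na + 2.4 · (glucose − 100)/100
= 131 + 2.4 · (449 − 100)/100
= 131 + 8.4
= 139.4 mmol/L

139 mmol/L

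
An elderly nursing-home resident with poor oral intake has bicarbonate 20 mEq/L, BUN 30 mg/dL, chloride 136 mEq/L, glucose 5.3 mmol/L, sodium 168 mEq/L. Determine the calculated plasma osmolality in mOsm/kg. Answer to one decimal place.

352.0 mOsm/kg

Calculated osmolality = 2·Na + glucose + BUN/2.8
= 2·168 + 5.3 + 30/2.8
= 336 + 5.30 + 10.71
= 352.01 mOsm/kg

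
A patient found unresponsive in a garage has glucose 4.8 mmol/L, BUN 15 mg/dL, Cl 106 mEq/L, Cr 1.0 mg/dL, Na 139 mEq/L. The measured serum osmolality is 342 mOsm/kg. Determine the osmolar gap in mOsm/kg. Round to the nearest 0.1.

53.8 mOsm/kg

Calculated osmolality = 2·Na + glucose + BUN/2.8
= 2·139 + 4.8 + 15/2.8
= 278 + 4.80 + 5.36
= 288.16 mOsm/kg ≈ 288.2 mOsm/kg
Osmolar gap = measured − calculated = 342 − 288.2 = 53.8 mOsm/kg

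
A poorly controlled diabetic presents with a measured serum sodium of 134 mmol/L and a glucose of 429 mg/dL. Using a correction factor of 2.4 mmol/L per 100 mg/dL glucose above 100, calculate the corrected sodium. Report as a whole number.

Corrected Na = measured Na + 2.4 · (glucose − 100)/100
= 134 + 2.4 · (429 − 100)/100
= 134 + 7.9
= 141.9 mmol/L

142 mmol/L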